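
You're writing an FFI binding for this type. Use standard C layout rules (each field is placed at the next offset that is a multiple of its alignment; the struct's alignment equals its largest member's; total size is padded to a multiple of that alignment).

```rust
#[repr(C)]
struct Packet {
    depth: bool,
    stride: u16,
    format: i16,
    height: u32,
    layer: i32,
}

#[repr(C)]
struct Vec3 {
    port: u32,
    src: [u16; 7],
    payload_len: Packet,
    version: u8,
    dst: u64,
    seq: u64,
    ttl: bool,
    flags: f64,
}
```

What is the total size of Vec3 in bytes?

72 bytes

Packet: 0..1  depth  (1B, 1-aligned); 1..2  -- padding (1B); 2..4  stride  (2B, 2-aligned); 4..6  format  (2B, 2-aligned); 6..8  -- padding (2B); 8..12  height  (4B, 4-aligned); 12..16  layer  (4B, 4-aligned); sizeof = 16, alignof = 4
0..4  port  (4B, 4-aligned)
4..18  src  (14B, 2-aligned)
18..20  -- padding (2B)
20..36  payload_len  (16B, 4-aligned)
36..37  version  (1B, 1-aligned)
37..40  -- padding (3B)
40..48  dst  (8B, 8-aligned)
48..56  seq  (8B, 8-aligned)
56..57  ttl  (1B, 1-aligned)
57..64  -- padding (7B)
64..72  flags  (8B, 8-aligned)
sizeof = 72, alignof = 8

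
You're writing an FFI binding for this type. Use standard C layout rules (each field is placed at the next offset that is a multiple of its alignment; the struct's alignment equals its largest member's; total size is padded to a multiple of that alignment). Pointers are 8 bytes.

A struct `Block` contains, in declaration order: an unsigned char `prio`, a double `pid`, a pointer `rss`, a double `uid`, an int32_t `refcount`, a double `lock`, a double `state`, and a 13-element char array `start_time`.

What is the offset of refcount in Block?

@0: prio [1B, align 1] → 1
+7 pad (align 8)
@8: pid [8B, align 8] → 16
@16: rss [8B, align 8] → 24
@24: uid [8B, align 8] → 32
@32: refcount [4B, align 4] → 36

32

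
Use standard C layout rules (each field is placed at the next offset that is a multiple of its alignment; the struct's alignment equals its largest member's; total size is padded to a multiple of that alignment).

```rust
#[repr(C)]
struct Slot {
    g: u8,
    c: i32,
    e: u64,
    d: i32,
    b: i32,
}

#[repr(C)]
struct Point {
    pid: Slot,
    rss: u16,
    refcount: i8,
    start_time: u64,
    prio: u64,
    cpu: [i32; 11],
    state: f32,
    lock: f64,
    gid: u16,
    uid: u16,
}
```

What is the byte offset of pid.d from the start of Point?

Slot: @0: g [1B, align 1] → 1; +3 pad (align 4); @4: c [4B, align 4] → 8; @8: e [8B, align 8] → 16; @16: d [4B, align 4] → 20; @20: b [4B, align 4] → 24; size 24, align 8
@0: pid [24B, align 8] → 24
within Slot: d at 16
0 + 16 = 16

16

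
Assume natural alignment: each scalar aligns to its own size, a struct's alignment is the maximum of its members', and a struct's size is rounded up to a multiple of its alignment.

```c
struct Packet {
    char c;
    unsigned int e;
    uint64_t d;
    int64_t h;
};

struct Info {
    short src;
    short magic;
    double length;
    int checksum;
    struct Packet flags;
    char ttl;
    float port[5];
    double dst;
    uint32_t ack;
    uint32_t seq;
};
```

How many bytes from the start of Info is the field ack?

Packet: 0..1  c  (1B, 1-aligned); 1..4  -- padding (3B); 4..8  e  (4B, 4-aligned); 8..16  d  (8B, 8-aligned); 16..24  h  (8B, 8-aligned); sizeof = 24, alignof = 8
0..2  src  (2B, 2-aligned)
2..4  magic  (2B, 2-aligned)
4..8  -- padding (4B)
8..16  length  (8B, 8-aligned)
16..20  checksum  (4B, 4-aligned)
20..24  -- padding (4B)
24..48  flags  (24B, 8-aligned)
48..49  ttl  (1B, 1-aligned)
49..52  -- padding (3B)
52..72  port  (20B, 4-aligned)
72..80  dst  (8B, 8-aligned)
80..84  ack  (4B, 4-aligned)

80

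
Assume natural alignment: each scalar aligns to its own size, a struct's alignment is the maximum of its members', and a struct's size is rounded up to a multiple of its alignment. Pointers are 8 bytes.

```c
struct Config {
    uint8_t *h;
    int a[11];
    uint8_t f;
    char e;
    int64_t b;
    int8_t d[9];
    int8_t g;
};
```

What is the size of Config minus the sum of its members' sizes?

8

h at 0 (size 8, align 8) → ends 8
a at 8 (size 44, align 4) → ends 52
f at 52 (size 1, align 1) → ends 53
e at 53 (size 1, align 1) → ends 54
pad 2 to align 8 for b
b at 56 (size 8, align 8) → ends 64
d at 64 (size 9, align 1) → ends 73
g at 73 (size 1, align 1) → ends 74
tail pad 6 to reach multiple of 8
total 80 bytes, alignment 8
data bytes 72, size 80 → padding 8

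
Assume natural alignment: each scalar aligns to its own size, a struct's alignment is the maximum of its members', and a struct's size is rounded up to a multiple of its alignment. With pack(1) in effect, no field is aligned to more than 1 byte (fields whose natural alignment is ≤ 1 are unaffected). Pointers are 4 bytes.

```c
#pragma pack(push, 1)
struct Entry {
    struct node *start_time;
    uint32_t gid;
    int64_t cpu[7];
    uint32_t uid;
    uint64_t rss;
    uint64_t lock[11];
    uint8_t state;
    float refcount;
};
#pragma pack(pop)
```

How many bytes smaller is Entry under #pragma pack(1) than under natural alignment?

natural layout:
  @0: start_time [4B, align 4] → 4
  @4: gid [4B, align 4] → 8
  @8: cpu [56B, align 8] → 64
  @64: uid [4B, align 4] → 68
  +4 pad (align 8)
  @72: rss [8B, align 8] → 80
  @80: lock [88B, align 8] → 168
  @168: state [1B, align 1] → 169
  +3 pad (align 4)
  @172: refcount [4B, align 4] → 176
  size 176, align 8
packed(1) layout:
  @0: start_time [4B, align 1] → 4
  @4: gid [4B, align 1] → 8
  @8: cpu [56B, align 1] → 64
  @64: uid [4B, align 1] → 68
  @68: rss [8B, align 1] → 76
  @76: lock [88B, align 1] → 164
  @164: state [1B, align 1] → 165
  @165: refcount [4B, align 1] → 169
  size 169, align 1
176 − 169 = 7

7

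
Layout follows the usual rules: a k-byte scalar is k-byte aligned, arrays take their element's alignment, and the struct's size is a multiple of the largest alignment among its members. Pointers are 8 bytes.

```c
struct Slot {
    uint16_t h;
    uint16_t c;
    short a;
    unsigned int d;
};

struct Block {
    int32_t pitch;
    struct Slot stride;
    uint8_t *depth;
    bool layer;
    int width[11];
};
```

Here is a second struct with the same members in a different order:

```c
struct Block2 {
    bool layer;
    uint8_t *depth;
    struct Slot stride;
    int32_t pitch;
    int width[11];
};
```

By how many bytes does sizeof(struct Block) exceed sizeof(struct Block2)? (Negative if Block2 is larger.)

Slot: h at 0 (size 2, align 2) → ends 2; c at 2 (size 2, align 2) → ends 4; a at 4 (size 2, align 2) → ends 6; pad 2 to align 4 for d; d at 8 (size 4, align 4) → ends 12; total 12 bytes, alignment 4
pitch at 0 (size 4, align 4) → ends 4
stride at 4 (size 12, align 4) → ends 16
depth at 16 (size 8, align 8) → ends 24
layer at 24 (size 1, align 1) → ends 25
pad 3 to align 4 for width
width at 28 (size 44, align 4) → ends 72
total 72 bytes, alignment 8
— Block2 —
layer at 0 (size 1, align 1) → ends 1
pad 7 to align 8 for depth
depth at 8 (size 8, align 8) → ends 16
stride at 16 (size 12, align 4) → ends 28
pitch at 28 (size 4, align 4) → ends 32
width at 32 (size 44, align 4) → ends 76
tail pad 4 to reach multiple of 8
total 80 bytes, alignment 8
72 − 80 = -8

-8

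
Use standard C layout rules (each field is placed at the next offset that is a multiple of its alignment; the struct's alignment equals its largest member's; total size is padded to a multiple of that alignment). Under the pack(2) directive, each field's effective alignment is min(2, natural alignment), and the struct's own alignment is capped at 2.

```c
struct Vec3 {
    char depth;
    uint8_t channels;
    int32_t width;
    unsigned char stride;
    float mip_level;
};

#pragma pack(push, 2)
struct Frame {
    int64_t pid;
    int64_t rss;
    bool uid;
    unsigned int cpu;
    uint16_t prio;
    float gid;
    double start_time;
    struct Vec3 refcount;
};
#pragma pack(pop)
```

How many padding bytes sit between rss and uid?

0

Vec3: depth at 0 (size 1, align 1) → ends 1; channels at 1 (size 1, align 1) → ends 2; pad 2 to align 4 for width; width at 4 (size 4, align 4) → ends 8; stride at 8 (size 1, align 1) → ends 9; pad 3 to align 4 for mip_level; mip_level at 12 (size 4, align 4) → ends 16; total 16 bytes, alignment 4
pid at 0 (size 8, align 2) → ends 8
rss at 8 (size 8, align 2) → ends 16
uid at 16 (size 1, align 1) → ends 17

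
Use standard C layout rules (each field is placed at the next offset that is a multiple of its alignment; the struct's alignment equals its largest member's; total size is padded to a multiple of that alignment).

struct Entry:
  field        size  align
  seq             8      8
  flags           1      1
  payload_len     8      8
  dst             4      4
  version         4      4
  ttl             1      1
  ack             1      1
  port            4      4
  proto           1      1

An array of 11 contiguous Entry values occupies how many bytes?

@0: seq [8B, align 8] → 8
@8: flags [1B, align 1] → 9
+7 pad (align 8)
@16: payload_len [8B, align 8] → 24
@24: dst [4B, align 4] → 28
@28: version [4B, align 4] → 32
@32: ttl [1B, align 1] → 33
@33: ack [1B, align 1] → 34
+2 pad (align 4)
@36: port [4B, align 4] → 40
@40: proto [1B, align 1] → 41
+7 tail pad (align 8)
size 48, align 8
array of 11: 11 × 48 = 528

528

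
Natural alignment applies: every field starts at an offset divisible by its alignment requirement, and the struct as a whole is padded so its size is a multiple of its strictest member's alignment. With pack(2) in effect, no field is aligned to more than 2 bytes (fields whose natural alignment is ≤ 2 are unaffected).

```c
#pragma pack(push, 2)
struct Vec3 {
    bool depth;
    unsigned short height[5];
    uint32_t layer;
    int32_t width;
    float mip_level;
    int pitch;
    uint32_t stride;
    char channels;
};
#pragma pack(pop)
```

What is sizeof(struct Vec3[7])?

238

depth at 0 (size 1, align 1) → ends 1
pad 1 to align 2 for height
height at 2 (size 10, align 2) → ends 12
layer at 12 (size 4, align 2) → ends 16
width at 16 (size 4, align 2) → ends 20
mip_level at 20 (size 4, align 2) → ends 24
pitch at 24 (size 4, align 2) → ends 28
stride at 28 (size 4, align 2) → ends 32
channels at 32 (size 1, align 1) → ends 33
tail pad 1 to reach multiple of 2
total 34 bytes, alignment 2
array of 7: 7 × 34 = 238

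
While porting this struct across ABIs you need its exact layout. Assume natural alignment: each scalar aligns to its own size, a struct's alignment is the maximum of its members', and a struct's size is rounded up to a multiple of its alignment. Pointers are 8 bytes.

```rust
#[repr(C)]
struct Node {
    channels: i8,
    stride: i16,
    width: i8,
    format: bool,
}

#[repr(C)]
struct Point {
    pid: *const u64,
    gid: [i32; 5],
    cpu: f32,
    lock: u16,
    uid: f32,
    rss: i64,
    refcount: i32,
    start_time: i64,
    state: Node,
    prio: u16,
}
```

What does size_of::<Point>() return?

Node: @0: channels [1B, align 1] → 1; +1 pad (align 2); @2: stride [2B, align 2] → 4; @4: width [1B, align 1] → 5; @5: format [1B, align 1] → 6; size 6, align 2
@0: pid [8B, align 8] → 8
@8: gid [20B, align 4] → 28
@28: cpu [4B, align 4] → 32
@32: lock [2B, align 2] → 34
+2 pad (align 4)
@36: uid [4B, align 4] → 40
@40: rss [8B, align 8] → 48
@48: refcount [4B, align 4] → 52
+4 pad (align 8)
@56: start_time [8B, align 8] → 64
@64: state [6B, align 2] → 70
@70: prio [2B, align 2] → 72
size 72, align 8

72 bytes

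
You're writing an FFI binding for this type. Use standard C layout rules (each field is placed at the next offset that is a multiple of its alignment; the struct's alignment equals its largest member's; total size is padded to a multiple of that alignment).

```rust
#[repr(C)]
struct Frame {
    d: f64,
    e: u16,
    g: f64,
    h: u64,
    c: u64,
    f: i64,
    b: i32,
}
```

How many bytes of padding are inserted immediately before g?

6

d at 0 (size 8, align 8) → ends 8
e at 8 (size 2, align 2) → ends 10
pad 6 to align 8 for g
g at 16 (size 8, align 8) → ends 24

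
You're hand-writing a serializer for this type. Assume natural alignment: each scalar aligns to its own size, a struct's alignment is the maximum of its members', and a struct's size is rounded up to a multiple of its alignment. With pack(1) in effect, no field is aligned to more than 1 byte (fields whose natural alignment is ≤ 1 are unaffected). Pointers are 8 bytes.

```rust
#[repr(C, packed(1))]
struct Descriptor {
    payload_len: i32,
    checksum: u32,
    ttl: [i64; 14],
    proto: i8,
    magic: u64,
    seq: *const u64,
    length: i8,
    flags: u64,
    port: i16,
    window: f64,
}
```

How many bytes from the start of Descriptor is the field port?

0..4  payload_len  (4B, 1-aligned)
4..8  checksum  (4B, 1-aligned)
8..120  ttl  (112B, 1-aligned)
120..121  proto  (1B, 1-aligned)
121..129  magic  (8B, 1-aligned)
129..137  seq  (8B, 1-aligned)
137..138  length  (1B, 1-aligned)
138..146  flags  (8B, 1-aligned)
146..148  port  (2B, 1-aligned)

146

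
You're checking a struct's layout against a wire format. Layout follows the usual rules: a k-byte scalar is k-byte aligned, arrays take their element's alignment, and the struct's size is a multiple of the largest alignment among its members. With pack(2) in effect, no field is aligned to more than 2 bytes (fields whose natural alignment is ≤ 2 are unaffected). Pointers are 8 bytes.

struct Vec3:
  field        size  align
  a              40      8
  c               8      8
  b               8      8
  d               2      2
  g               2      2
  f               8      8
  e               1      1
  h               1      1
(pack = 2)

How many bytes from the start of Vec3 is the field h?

69

0..40  a  (40B, 2-aligned)
40..48  c  (8B, 2-aligned)
48..56  b  (8B, 2-aligned)
56..58  d  (2B, 2-aligned)
58..60  g  (2B, 2-aligned)
60..68  f  (8B, 2-aligned)
68..69  e  (1B, 1-aligned)
69..70  h  (1B, 1-aligned)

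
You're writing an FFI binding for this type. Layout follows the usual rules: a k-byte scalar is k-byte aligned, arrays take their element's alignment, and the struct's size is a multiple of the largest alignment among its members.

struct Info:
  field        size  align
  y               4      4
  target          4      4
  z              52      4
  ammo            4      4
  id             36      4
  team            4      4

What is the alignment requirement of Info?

4

member alignments: y=4, target=4, z=4, ammo=4, id=4, team=4
max = 4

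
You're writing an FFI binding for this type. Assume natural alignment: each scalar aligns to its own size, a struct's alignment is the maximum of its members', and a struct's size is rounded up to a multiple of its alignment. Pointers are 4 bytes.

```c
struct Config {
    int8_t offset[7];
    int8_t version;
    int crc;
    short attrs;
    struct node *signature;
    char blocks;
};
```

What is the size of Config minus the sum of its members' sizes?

offset at 0 (size 7, align 1) → ends 7
version at 7 (size 1, align 1) → ends 8
crc at 8 (size 4, align 4) → ends 12
attrs at 12 (size 2, align 2) → ends 14
pad 2 to align 4 for signature
signature at 16 (size 4, align 4) → ends 20
blocks at 20 (size 1, align 1) → ends 21
tail pad 3 to reach multiple of 4
total 24 bytes, alignment 4
data bytes 19, size 24 → padding 5

5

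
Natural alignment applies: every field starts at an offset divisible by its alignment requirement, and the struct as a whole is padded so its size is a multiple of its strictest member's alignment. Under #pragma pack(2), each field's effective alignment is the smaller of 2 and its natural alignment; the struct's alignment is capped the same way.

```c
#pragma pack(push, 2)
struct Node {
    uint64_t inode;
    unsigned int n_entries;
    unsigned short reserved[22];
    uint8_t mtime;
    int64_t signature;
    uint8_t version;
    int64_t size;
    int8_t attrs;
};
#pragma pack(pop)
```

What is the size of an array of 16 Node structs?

inode at 0 (size 8, align 2) → ends 8
n_entries at 8 (size 4, align 2) → ends 12
reserved at 12 (size 44, align 2) → ends 56
mtime at 56 (size 1, align 1) → ends 57
pad 1 to align 2 for signature
signature at 58 (size 8, align 2) → ends 66
version at 66 (size 1, align 1) → ends 67
pad 1 to align 2 for size
size at 68 (size 8, align 2) → ends 76
attrs at 76 (size 1, align 1) → ends 77
tail pad 1 to reach multiple of 2
total 78 bytes, alignment 2
array of 16: 16 × 78 = 1248

1248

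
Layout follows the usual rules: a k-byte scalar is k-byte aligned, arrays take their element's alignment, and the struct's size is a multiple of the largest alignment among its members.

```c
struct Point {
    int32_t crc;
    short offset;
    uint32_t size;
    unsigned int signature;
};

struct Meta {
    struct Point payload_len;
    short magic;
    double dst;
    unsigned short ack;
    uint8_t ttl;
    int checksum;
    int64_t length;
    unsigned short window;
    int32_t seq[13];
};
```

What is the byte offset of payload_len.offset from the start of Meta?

4

Point: @0: crc [4B, align 4] → 4; @4: offset [2B, align 2] → 6; +2 pad (align 4); @8: size [4B, align 4] → 12; @12: signature [4B, align 4] → 16; size 16, align 4
@0: payload_len [16B, align 4] → 16
within Point: offset at 4
0 + 4 = 4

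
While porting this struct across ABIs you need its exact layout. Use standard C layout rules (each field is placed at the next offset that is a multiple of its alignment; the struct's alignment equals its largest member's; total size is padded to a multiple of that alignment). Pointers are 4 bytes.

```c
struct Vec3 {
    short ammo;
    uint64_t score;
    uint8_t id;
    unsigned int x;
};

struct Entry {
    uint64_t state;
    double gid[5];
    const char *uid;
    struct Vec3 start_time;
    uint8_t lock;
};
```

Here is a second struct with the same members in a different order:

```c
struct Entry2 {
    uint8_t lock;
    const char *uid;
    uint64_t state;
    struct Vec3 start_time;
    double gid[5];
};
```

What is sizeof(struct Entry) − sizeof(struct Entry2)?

Vec3: ammo at 0 (size 2, align 2) → ends 2; pad 6 to align 8 for score; score at 8 (size 8, align 8) → ends 16; id at 16 (size 1, align 1) → ends 17; pad 3 to align 4 for x; x at 20 (size 4, align 4) → ends 24; total 24 bytes, alignment 8
state at 0 (size 8, align 8) → ends 8
gid at 8 (size 40, align 8) → ends 48
uid at 48 (size 4, align 4) → ends 52
pad 4 to align 8 for start_time
start_time at 56 (size 24, align 8) → ends 80
lock at 80 (size 1, align 1) → ends 81
tail pad 7 to reach multiple of 8
total 88 bytes, alignment 8
— Entry2 —
lock at 0 (size 1, align 1) → ends 1
pad 3 to align 4 for uid
uid at 4 (size 4, align 4) → ends 8
state at 8 (size 8, align 8) → ends 16
start_time at 16 (size 24, align 8) → ends 40
gid at 40 (size 40, align 8) → ends 80
total 80 bytes, alignment 8
88 − 80 = 8

8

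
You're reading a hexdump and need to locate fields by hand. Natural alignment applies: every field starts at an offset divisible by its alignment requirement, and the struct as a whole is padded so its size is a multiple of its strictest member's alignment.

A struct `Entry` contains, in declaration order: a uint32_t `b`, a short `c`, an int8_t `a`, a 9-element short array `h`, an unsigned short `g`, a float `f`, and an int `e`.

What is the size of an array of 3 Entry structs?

108

@0: b [4B, align 4] → 4
@4: c [2B, align 2] → 6
@6: a [1B, align 1] → 7
+1 pad (align 2)
@8: h [18B, align 2] → 26
@26: g [2B, align 2] → 28
@28: f [4B, align 4] → 32
@32: e [4B, align 4] → 36
size 36, align 4
array of 3: 3 × 36 = 108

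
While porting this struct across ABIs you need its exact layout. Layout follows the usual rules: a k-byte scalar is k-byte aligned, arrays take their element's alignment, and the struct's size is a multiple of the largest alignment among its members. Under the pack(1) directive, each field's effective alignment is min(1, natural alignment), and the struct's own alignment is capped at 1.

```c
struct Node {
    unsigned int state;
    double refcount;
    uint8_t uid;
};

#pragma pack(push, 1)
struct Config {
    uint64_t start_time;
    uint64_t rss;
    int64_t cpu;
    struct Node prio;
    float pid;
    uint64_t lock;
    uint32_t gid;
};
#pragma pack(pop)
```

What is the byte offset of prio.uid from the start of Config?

Node: state at 0 (size 4, align 4) → ends 4; pad 4 to align 8 for refcount; refcount at 8 (size 8, align 8) → ends 16; uid at 16 (size 1, align 1) → ends 17; tail pad 7 to reach multiple of 8; total 24 bytes, alignment 8
start_time at 0 (size 8, align 1) → ends 8
rss at 8 (size 8, align 1) → ends 16
cpu at 16 (size 8, align 1) → ends 24
prio at 24 (size 24, align 1) → ends 48
within Node: uid at 16
24 + 16 = 40

40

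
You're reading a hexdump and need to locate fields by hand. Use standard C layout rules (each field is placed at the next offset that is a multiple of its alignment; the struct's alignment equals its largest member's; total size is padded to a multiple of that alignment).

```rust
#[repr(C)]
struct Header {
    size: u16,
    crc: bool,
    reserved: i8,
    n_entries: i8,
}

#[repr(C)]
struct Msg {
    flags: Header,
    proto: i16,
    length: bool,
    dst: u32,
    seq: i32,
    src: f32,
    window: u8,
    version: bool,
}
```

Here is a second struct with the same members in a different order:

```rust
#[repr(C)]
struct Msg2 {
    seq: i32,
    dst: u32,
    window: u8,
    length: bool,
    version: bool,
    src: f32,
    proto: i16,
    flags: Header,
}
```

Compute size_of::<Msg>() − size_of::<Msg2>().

Header: 0..2  size  (2B, 2-aligned); 2..3  crc  (1B, 1-aligned); 3..4  reserved  (1B, 1-aligned); 4..5  n_entries  (1B, 1-aligned); 5..6  -- tail padding (1B); sizeof = 6, alignof = 2
0..6  flags  (6B, 2-aligned)
6..8  proto  (2B, 2-aligned)
8..9  length  (1B, 1-aligned)
9..12  -- padding (3B)
12..16  dst  (4B, 4-aligned)
16..20  seq  (4B, 4-aligned)
20..24  src  (4B, 4-aligned)
24..25  window  (1B, 1-aligned)
25..26  version  (1B, 1-aligned)
26..28  -- tail padding (2B)
sizeof = 28, alignof = 4
— Msg2 —
0..4  seq  (4B, 4-aligned)
4..8  dst  (4B, 4-aligned)
8..9  window  (1B, 1-aligned)
9..10  length  (1B, 1-aligned)
10..11  version  (1B, 1-aligned)
11..12  -- padding (1B)
12..16  src  (4B, 4-aligned)
16..18  proto  (2B, 2-aligned)
18..24  flags  (6B, 2-aligned)
sizeof = 24, alignof = 4
28 − 24 = 4

4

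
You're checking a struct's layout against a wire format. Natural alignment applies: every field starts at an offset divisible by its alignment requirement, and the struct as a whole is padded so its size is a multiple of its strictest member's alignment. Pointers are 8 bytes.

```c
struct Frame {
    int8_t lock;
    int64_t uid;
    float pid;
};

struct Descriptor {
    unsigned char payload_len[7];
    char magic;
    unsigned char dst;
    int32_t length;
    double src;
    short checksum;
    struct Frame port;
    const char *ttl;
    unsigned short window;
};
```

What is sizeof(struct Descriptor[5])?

360

Frame: @0: lock [1B, align 1] → 1; +7 pad (align 8); @8: uid [8B, align 8] → 16; @16: pid [4B, align 4] → 20; +4 tail pad (align 8); size 24, align 8
@0: payload_len [7B, align 1] → 7
@7: magic [1B, align 1] → 8
@8: dst [1B, align 1] → 9
+3 pad (align 4)
@12: length [4B, align 4] → 16
@16: src [8B, align 8] → 24
@24: checksum [2B, align 2] → 26
+6 pad (align 8)
@32: port [24B, align 8] → 56
@56: ttl [8B, align 8] → 64
@64: window [2B, align 2] → 66
+6 tail pad (align 8)
size 72, align 8
array of 5: 5 × 72 = 360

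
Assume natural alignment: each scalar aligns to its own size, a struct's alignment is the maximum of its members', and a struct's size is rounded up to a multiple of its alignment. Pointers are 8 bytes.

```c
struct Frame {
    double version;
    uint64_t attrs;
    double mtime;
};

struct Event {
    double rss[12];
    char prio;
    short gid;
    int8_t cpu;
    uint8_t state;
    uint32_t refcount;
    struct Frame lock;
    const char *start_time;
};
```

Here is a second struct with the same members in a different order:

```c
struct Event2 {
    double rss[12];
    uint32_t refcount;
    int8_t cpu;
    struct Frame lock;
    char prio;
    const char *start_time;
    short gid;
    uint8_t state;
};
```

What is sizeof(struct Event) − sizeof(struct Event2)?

Frame: @0: version [8B, align 8] → 8; @8: attrs [8B, align 8] → 16; @16: mtime [8B, align 8] → 24; size 24, align 8
@0: rss [96B, align 8] → 96
@96: prio [1B, align 1] → 97
+1 pad (align 2)
@98: gid [2B, align 2] → 100
@100: cpu [1B, align 1] → 101
@101: state [1B, align 1] → 102
+2 pad (align 4)
@104: refcount [4B, align 4] → 108
+4 pad (align 8)
@112: lock [24B, align 8] → 136
@136: start_time [8B, align 8] → 144
size 144, align 8
— Event2 —
@0: rss [96B, align 8] → 96
@96: refcount [4B, align 4] → 100
@100: cpu [1B, align 1] → 101
+3 pad (align 8)
@104: lock [24B, align 8] → 128
@128: prio [1B, align 1] → 129
+7 pad (align 8)
@136: start_time [8B, align 8] → 144
@144: gid [2B, align 2] → 146
@146: state [1B, align 1] → 147
+5 tail pad (align 8)
size 152, align 8
144 − 152 = -8

-8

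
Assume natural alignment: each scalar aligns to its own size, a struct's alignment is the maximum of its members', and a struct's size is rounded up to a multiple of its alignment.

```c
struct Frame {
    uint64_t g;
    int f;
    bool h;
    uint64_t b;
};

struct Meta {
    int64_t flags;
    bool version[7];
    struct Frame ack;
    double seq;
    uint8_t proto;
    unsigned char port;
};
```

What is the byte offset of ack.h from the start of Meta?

28

Frame: g at 0 (size 8, align 8) → ends 8; f at 8 (size 4, align 4) → ends 12; h at 12 (size 1, align 1) → ends 13; pad 3 to align 8 for b; b at 16 (size 8, align 8) → ends 24; total 24 bytes, alignment 8
flags at 0 (size 8, align 8) → ends 8
version at 8 (size 7, align 1) → ends 15
pad 1 to align 8 for ack
ack at 16 (size 24, align 8) → ends 40
within Frame: h at 12
16 + 12 = 28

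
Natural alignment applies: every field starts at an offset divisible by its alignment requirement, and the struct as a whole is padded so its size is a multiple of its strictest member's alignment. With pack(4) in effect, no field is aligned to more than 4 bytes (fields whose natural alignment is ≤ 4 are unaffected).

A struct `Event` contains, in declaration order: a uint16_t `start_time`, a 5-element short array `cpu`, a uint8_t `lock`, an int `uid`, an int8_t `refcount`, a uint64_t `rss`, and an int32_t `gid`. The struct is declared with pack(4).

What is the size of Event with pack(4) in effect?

0..2  start_time  (2B, 2-aligned)
2..12  cpu  (10B, 2-aligned)
12..13  lock  (1B, 1-aligned)
13..16  -- padding (3B)
16..20  uid  (4B, 4-aligned)
20..21  refcount  (1B, 1-aligned)
21..24  -- padding (3B)
24..32  rss  (8B, 4-aligned)
32..36  gid  (4B, 4-aligned)
sizeof = 36, alignof = 4

36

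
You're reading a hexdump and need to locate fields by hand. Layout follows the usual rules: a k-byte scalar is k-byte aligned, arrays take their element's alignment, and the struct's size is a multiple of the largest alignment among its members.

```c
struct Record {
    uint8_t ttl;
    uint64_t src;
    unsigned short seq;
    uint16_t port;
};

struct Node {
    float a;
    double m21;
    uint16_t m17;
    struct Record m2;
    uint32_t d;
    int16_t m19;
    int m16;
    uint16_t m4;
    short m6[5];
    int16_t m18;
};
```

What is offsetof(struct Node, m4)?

60

Record: 0..1  ttl  (1B, 1-aligned); 1..8  -- padding (7B); 8..16  src  (8B, 8-aligned); 16..18  seq  (2B, 2-aligned); 18..20  port  (2B, 2-aligned); 20..24  -- tail padding (4B); sizeof = 24, alignof = 8
0..4  a  (4B, 4-aligned)
4..8  -- padding (4B)
8..16  m21  (8B, 8-aligned)
16..18  m17  (2B, 2-aligned)
18..24  -- padding (6B)
24..48  m2  (24B, 8-aligned)
48..52  d  (4B, 4-aligned)
52..54  m19  (2B, 2-aligned)
54..56  -- padding (2B)
56..60  m16  (4B, 4-aligned)
60..62  m4  (2B, 2-aligned)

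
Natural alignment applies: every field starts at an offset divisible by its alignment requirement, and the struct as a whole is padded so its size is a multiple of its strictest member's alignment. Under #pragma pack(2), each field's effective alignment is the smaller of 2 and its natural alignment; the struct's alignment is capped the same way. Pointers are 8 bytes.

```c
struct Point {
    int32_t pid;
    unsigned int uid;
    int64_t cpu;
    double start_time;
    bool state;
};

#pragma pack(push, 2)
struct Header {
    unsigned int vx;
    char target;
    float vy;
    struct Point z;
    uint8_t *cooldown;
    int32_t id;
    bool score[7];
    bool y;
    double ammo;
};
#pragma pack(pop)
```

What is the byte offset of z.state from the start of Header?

Point: pid at 0 (size 4, align 4) → ends 4; uid at 4 (size 4, align 4) → ends 8; cpu at 8 (size 8, align 8) → ends 16; start_time at 16 (size 8, align 8) → ends 24; state at 24 (size 1, align 1) → ends 25; tail pad 7 to reach multiple of 8; total 32 bytes, alignment 8
vx at 0 (size 4, align 2) → ends 4
target at 4 (size 1, align 1) → ends 5
pad 1 to align 2 for vy
vy at 6 (size 4, align 2) → ends 10
z at 10 (size 32, align 2) → ends 42
within Point: state at 24
10 + 24 = 34

34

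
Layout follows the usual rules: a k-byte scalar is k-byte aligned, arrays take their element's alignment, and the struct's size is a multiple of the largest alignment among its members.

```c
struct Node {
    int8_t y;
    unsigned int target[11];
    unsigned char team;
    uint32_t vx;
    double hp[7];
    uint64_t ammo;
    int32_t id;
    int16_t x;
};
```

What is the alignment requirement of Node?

member alignments: y=1, target=4, team=1, vx=4, hp=8, ammo=8, id=4, x=2
max = 8

8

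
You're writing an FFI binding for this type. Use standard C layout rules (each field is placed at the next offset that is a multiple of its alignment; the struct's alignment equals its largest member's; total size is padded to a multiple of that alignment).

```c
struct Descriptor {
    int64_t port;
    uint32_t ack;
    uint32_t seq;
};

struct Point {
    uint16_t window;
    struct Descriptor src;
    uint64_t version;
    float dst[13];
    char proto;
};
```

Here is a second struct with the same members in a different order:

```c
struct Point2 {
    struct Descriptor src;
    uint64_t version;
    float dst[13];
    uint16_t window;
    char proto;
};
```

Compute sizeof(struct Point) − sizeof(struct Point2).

Descriptor: port at 0 (size 8, align 8) → ends 8; ack at 8 (size 4, align 4) → ends 12; seq at 12 (size 4, align 4) → ends 16; total 16 bytes, alignment 8
window at 0 (size 2, align 2) → ends 2
pad 6 to align 8 for src
src at 8 (size 16, align 8) → ends 24
version at 24 (size 8, align 8) → ends 32
dst at 32 (size 52, align 4) → ends 84
proto at 84 (size 1, align 1) → ends 85
tail pad 3 to reach multiple of 8
total 88 bytes, alignment 8
— Point2 —
src at 0 (size 16, align 8) → ends 16
version at 16 (size 8, align 8) → ends 24
dst at 24 (size 52, align 4) → ends 76
window at 76 (size 2, align 2) → ends 78
proto at 78 (size 1, align 1) → ends 79
tail pad 1 to reach multiple of 8
total 80 bytes, alignment 8
88 − 80 = 8

8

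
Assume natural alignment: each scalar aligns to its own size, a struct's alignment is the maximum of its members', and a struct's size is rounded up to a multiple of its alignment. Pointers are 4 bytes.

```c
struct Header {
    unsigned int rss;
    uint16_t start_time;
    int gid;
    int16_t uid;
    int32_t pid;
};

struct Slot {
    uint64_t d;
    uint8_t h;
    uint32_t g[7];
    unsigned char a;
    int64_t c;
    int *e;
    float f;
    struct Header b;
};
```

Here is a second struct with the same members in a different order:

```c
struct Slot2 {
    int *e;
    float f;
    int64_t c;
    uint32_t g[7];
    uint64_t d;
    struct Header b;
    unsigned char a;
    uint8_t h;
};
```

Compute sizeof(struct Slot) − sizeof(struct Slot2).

Header: @0: rss [4B, align 4] → 4; @4: start_time [2B, align 2] → 6; +2 pad (align 4); @8: gid [4B, align 4] → 12; @12: uid [2B, align 2] → 14; +2 pad (align 4); @16: pid [4B, align 4] → 20; size 20, align 4
@0: d [8B, align 8] → 8
@8: h [1B, align 1] → 9
+3 pad (align 4)
@12: g [28B, align 4] → 40
@40: a [1B, align 1] → 41
+7 pad (align 8)
@48: c [8B, align 8] → 56
@56: e [4B, align 4] → 60
@60: f [4B, align 4] → 64
@64: b [20B, align 4] → 84
+4 tail pad (align 8)
size 88, align 8
— Slot2 —
@0: e [4B, align 4] → 4
@4: f [4B, align 4] → 8
@8: c [8B, align 8] → 16
@16: g [28B, align 4] → 44
+4 pad (align 8)
@48: d [8B, align 8] → 56
@56: b [20B, align 4] → 76
@76: a [1B, align 1] → 77
@77: h [1B, align 1] → 78
+2 tail pad (align 8)
size 80, align 8
88 − 80 = 8

8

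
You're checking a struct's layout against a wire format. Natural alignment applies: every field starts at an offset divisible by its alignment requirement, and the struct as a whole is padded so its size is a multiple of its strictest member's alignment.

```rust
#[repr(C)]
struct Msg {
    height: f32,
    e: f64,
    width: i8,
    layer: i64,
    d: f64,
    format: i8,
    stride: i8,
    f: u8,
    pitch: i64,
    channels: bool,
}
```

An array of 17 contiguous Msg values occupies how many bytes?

height at 0 (size 4, align 4) → ends 4
pad 4 to align 8 for e
e at 8 (size 8, align 8) → ends 16
width at 16 (size 1, align 1) → ends 17
pad 7 to align 8 for layer
layer at 24 (size 8, align 8) → ends 32
d at 32 (size 8, align 8) → ends 40
format at 40 (size 1, align 1) → ends 41
stride at 41 (size 1, align 1) → ends 42
f at 42 (size 1, align 1) → ends 43
pad 5 to align 8 for pitch
pitch at 48 (size 8, align 8) → ends 56
channels at 56 (size 1, align 1) → ends 57
tail pad 7 to reach multiple of 8
total 64 bytes, alignment 8
array of 17: 17 × 64 = 1088

1088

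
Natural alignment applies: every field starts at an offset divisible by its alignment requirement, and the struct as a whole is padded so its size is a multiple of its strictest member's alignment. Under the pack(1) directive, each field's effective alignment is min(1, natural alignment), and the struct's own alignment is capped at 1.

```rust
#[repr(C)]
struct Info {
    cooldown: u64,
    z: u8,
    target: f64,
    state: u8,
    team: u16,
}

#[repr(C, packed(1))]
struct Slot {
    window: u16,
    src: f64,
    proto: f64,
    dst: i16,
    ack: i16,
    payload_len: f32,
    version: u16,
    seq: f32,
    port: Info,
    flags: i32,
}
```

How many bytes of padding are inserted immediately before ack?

Info: @0: cooldown [8B, align 8] → 8; @8: z [1B, align 1] → 9; +7 pad (align 8); @16: target [8B, align 8] → 24; @24: state [1B, align 1] → 25; +1 pad (align 2); @26: team [2B, align 2] → 28; +4 tail pad (align 8); size 32, align 8
@0: window [2B, align 1] → 2
@2: src [8B, align 1] → 10
@10: proto [8B, align 1] → 18
@18: dst [2B, align 1] → 20
@20: ack [2B, align 1] → 22

0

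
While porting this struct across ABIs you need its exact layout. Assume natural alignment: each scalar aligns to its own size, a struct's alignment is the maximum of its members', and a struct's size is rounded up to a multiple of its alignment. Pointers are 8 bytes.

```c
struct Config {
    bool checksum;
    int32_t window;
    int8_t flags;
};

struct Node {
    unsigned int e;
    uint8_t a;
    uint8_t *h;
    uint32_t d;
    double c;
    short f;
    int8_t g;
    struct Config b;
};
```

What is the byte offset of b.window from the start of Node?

40

Config: 0..1  checksum  (1B, 1-aligned); 1..4  -- padding (3B); 4..8  window  (4B, 4-aligned); 8..9  flags  (1B, 1-aligned); 9..12  -- tail padding (3B); sizeof = 12, alignof = 4
0..4  e  (4B, 4-aligned)
4..5  a  (1B, 1-aligned)
5..8  -- padding (3B)
8..16  h  (8B, 8-aligned)
16..20  d  (4B, 4-aligned)
20..24  -- padding (4B)
24..32  c  (8B, 8-aligned)
32..34  f  (2B, 2-aligned)
34..35  g  (1B, 1-aligned)
35..36  -- padding (1B)
36..48  b  (12B, 4-aligned)
within Config: window at 4
36 + 4 = 40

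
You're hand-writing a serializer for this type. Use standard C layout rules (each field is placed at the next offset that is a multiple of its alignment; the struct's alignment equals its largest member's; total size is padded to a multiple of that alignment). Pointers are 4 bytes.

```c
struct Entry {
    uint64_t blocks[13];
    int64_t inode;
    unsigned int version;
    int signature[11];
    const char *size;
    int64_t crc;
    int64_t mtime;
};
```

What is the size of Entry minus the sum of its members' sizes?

4

0..104  blocks  (104B, 8-aligned)
104..112  inode  (8B, 8-aligned)
112..116  version  (4B, 4-aligned)
116..160  signature  (44B, 4-aligned)
160..164  size  (4B, 4-aligned)
164..168  -- padding (4B)
168..176  crc  (8B, 8-aligned)
176..184  mtime  (8B, 8-aligned)
sizeof = 184, alignof = 8
data bytes 180, size 184 → padding 4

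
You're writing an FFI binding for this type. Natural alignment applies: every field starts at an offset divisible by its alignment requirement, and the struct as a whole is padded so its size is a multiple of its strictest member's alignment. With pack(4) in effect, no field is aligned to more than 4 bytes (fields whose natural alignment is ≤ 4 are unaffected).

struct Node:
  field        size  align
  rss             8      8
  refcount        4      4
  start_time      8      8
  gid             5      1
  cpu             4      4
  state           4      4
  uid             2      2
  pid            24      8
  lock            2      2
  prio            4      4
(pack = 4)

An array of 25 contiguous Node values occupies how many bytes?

rss at 0 (size 8, align 4) → ends 8
refcount at 8 (size 4, align 4) → ends 12
start_time at 12 (size 8, align 4) → ends 20
gid at 20 (size 5, align 1) → ends 25
pad 3 to align 4 for cpu
cpu at 28 (size 4, align 4) → ends 32
state at 32 (size 4, align 4) → ends 36
uid at 36 (size 2, align 2) → ends 38
pad 2 to align 4 for pid
pid at 40 (size 24, align 4) → ends 64
lock at 64 (size 2, align 2) → ends 66
pad 2 to align 4 for prio
prio at 68 (size 4, align 4) → ends 72
total 72 bytes, alignment 4
array of 25: 25 × 72 = 1800

1800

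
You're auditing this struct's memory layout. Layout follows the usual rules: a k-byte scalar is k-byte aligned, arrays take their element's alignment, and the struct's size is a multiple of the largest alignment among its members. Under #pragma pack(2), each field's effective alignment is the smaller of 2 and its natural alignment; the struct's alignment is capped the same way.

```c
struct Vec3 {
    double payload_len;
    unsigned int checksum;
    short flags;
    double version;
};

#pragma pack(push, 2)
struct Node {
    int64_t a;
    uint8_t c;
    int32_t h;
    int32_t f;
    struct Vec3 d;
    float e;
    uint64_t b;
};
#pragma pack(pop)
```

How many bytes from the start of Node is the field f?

14

Vec3: payload_len at 0 (size 8, align 8) → ends 8; checksum at 8 (size 4, align 4) → ends 12; flags at 12 (size 2, align 2) → ends 14; pad 2 to align 8 for version; version at 16 (size 8, align 8) → ends 24; total 24 bytes, alignment 8
a at 0 (size 8, align 2) → ends 8
c at 8 (size 1, align 1) → ends 9
pad 1 to align 2 for h
h at 10 (size 4, align 2) → ends 14
f at 14 (size 4, align 2) → ends 18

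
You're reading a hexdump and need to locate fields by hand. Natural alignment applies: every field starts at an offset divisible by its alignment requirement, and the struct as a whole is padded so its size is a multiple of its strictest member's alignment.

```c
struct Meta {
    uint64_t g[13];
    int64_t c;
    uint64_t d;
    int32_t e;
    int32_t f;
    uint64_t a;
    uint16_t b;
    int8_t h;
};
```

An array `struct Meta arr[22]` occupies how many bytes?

g at 0 (size 104, align 8) → ends 104
c at 104 (size 8, align 8) → ends 112
d at 112 (size 8, align 8) → ends 120
e at 120 (size 4, align 4) → ends 124
f at 124 (size 4, align 4) → ends 128
a at 128 (size 8, align 8) → ends 136
b at 136 (size 2, align 2) → ends 138
h at 138 (size 1, align 1) → ends 139
tail pad 5 to reach multiple of 8
total 144 bytes, alignment 8
array of 22: 22 × 144 = 3168

3168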